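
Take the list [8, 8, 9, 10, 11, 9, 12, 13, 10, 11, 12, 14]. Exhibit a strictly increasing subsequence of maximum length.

8, 9, 10, 11, 12, 13, 14

Patience tails give the LIS length; then backtrack through the dp parents:
8 → extends → [8]
8 → already a tail → [8]
9 → extends → [8, 9]
10 → extends → [8, 9, 10]
11 → extends → [8, 9, 10, 11]
9 → already a tail → [8, 9, 10, 11]
12 → extends → [8, 9, 10, 11, 12]
13 → extends → [8, 9, 10, 11, 12, 13]
10 → already a tail → [8, 9, 10, 11, 12, 13]
11 → already a tail → [8, 9, 10, 11, 12, 13]
12 → already a tail → [8, 9, 10, 11, 12, 13]
14 → extends → [8, 9, 10, 11, 12, 13, 14]
Length 7; one witness is 8, 9, 10, 11, 12, 13, 14.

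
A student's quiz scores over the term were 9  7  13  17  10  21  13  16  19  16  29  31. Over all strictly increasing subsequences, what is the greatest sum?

Let S[i] be the best sum of a strictly increasing subsequence ending at i:
i:       1   2   3   4   5   6   7   8   9  10  11  12
a[i]:    9   7  13  17  10  21  13  16  19  16  29  31
S:       9   7  22  39  19  60  32  48  67  48  96 127
Maximum is 127 (e.g. 9 + 10 + 13 + 16 + 19 + 29 + 31).

127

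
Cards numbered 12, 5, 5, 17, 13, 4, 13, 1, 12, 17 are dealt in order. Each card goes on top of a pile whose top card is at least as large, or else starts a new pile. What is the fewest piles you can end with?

Place each on the leftmost legal pile:
12 → new pile 1 (tops now [12])
5 → pile 1 (tops now [5])
5 → pile 1 (tops now [5])
17 → new pile 2 (tops now [5, 17])
13 → pile 2 (tops now [5, 13])
4 → pile 1 (tops now [4, 13])
13 → pile 2 (tops now [4, 13])
1 → pile 1 (tops now [1, 13])
12 → pile 2 (tops now [1, 12])
17 → new pile 3 (tops now [1, 12, 17])
Three piles.

3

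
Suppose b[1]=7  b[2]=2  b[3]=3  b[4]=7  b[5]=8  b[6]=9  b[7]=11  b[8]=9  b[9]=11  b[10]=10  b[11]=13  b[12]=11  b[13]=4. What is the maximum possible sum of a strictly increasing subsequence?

53

Let S[i] be the best sum of a strictly increasing subsequence ending at i:
i:      1  2  3  4  5  6  7  8  9 10 11 12 13
b[i]:   7  2  3  7  8  9 11  9 11 10 13 11  4
S:      7  2  5 12 20 29 40 29 40 39 53 50  9
Maximum is 53 (e.g. 2 + 3 + 7 + 8 + 9 + 11 + 13).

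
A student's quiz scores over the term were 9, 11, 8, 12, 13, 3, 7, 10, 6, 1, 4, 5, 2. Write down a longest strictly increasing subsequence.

Patience tails give the LIS length; then backtrack through the dp parents:
9 → extends → [9]
11 → extends → [9, 11]
8 → replaces 9 → [8, 11]
12 → extends → [8, 11, 12]
13 → extends → [8, 11, 12, 13]
3 → replaces 8 → [3, 11, 12, 13]
7 → replaces 11 → [3, 7, 12, 13]
10 → replaces 12 → [3, 7, 10, 13]
6 → replaces 7 → [3, 6, 10, 13]
1 → replaces 3 → [1, 6, 10, 13]
4 → replaces 6 → [1, 4, 10, 13]
5 → replaces 10 → [1, 4, 5, 13]
2 → replaces 4 → [1, 2, 5, 13]
Length 4; one witness is 9, 11, 12, 13.

9, 11, 12, 13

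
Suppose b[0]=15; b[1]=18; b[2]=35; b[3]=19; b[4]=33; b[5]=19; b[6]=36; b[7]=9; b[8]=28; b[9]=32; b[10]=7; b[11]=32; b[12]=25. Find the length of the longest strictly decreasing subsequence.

5

Let dp[i] be the longest strictly decreasing subsequence ending at i:
i:      0  1  2  3  4  5  6  7  8  9 10 11 12
b[i]:  15 18 35 19 33 19 36  9 28 32  7 32 25
dp:     1  1  1  2  2  3  1  4  3  3  5  3  4
Maximum is 5.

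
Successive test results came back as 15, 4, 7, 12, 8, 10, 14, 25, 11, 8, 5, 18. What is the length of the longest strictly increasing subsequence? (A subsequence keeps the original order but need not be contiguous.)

Let dp[i] be the length of the longest such subsequence ending at index i:
i:      1  2  3  4  5  6  7  8  9 10 11 12
a[i]:  15  4  7 12  8 10 14 25 11  8  5 18
dp:     1  1  2  3  3  4  5  6  5  3  2  6
Maximum dp value is 6.

6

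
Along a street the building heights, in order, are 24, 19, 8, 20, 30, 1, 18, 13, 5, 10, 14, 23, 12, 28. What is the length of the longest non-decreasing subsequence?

6

Track the smallest tail for each achievable length (allowing ties):
24 → extends → [24]
19 → replaces 24 → [19]
8 → replaces 19 → [8]
20 → extends → [8, 20]
30 → extends → [8, 20, 30]
1 → replaces 8 → [1, 20, 30]
18 → replaces 20 → [1, 18, 30]
13 → replaces 18 → [1, 13, 30]
5 → replaces 13 → [1, 5, 30]
10 → replaces 30 → [1, 5, 10]
14 → extends → [1, 5, 10, 14]
23 → extends → [1, 5, 10, 14, 23]
12 → replaces 14 → [1, 5, 10, 12, 23]
28 → extends → [1, 5, 10, 12, 23, 28]
Six tails, so the longest non-decreasing subsequence has length 6 (e.g. 1, 5, 10, 14, 23, 28).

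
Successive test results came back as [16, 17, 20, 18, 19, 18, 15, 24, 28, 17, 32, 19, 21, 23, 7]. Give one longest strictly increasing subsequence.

Patience tails give the LIS length; then backtrack through the dp parents:
16 → extends → [16]
17 → extends → [16, 17]
20 → extends → [16, 17, 20]
18 → replaces 20 → [16, 17, 18]
19 → extends → [16, 17, 18, 19]
18 → already a tail → [16, 17, 18, 19]
15 → replaces 16 → [15, 17, 18, 19]
24 → extends → [15, 17, 18, 19, 24]
28 → extends → [15, 17, 18, 19, 24, 28]
17 → already a tail → [15, 17, 18, 19, 24, 28]
32 → extends → [15, 17, 18, 19, 24, 28, 32]
19 → already a tail → [15, 17, 18, 19, 24, 28, 32]
21 → replaces 24 → [15, 17, 18, 19, 21, 28, 32]
23 → replaces 28 → [15, 17, 18, 19, 21, 23, 32]
7 → replaces 15 → [7, 17, 18, 19, 21, 23, 32]
Length 7; one witness is 16, 17, 18, 19, 24, 28, 32.

16, 17, 18, 19, 24, 28, 32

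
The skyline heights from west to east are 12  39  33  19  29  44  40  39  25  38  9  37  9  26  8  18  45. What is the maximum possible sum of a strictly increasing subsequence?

149

Let S[i] be the best sum of a strictly increasing subsequence ending at i:
i:       1   2   3   4   5   6   7   8   9  10  11  12  13  14  15  16  17
a[i]:   12  39  33  19  29  44  40  39  25  38   9  37   9  26   8  18  45
S:      12  51  45  31  60 104 100  99  56  98   9  97   9  82   8  30 149
Maximum is 149 (e.g. 12 + 19 + 29 + 44 + 45).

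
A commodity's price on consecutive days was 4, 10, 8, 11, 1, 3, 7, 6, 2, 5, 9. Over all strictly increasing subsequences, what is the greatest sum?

Let S[i] be the best sum of a strictly increasing subsequence ending at i:
i:      1  2  3  4  5  6  7  8  9 10 11
a[i]:   4 10  8 11  1  3  7  6  2  5  9
S:      4 14 12 25  1  4 11 10  3  9 21
Maximum is 25 (e.g. 4 + 10 + 11).

25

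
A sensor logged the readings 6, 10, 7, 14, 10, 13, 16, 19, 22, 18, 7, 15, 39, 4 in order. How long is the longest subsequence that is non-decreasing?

Track the smallest tail for each achievable length (allowing ties):
6 → extends → [6]
10 → extends → [6, 10]
7 → replaces 10 → [6, 7]
14 → extends → [6, 7, 14]
10 → replaces 14 → [6, 7, 10]
13 → extends → [6, 7, 10, 13]
16 → extends → [6, 7, 10, 13, 16]
19 → extends → [6, 7, 10, 13, 16, 19]
22 → extends → [6, 7, 10, 13, 16, 19, 22]
18 → replaces 19 → [6, 7, 10, 13, 16, 18, 22]
7 → replaces 10 → [6, 7, 7, 13, 16, 18, 22]
15 → replaces 16 → [6, 7, 7, 13, 15, 18, 22]
39 → extends → [6, 7, 7, 13, 15, 18, 22, 39]
4 → replaces 6 → [4, 7, 7, 13, 15, 18, 22, 39]
Eight tails, so the longest non-decreasing subsequence has length 8 (e.g. 6, 10, 10, 13, 16, 19, 22, 39).

8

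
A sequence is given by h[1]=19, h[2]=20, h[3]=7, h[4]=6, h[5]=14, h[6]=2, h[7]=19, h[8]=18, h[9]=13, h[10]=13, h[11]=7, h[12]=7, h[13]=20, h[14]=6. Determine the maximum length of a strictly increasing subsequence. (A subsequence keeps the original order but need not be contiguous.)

Track the smallest tail for each achievable length (strict):
19 → extends → [19]
20 → extends → [19, 20]
7 → replaces 19 → [7, 20]
6 → replaces 7 → [6, 20]
14 → replaces 20 → [6, 14]
2 → replaces 6 → [2, 14]
19 → extends → [2, 14, 19]
18 → replaces 19 → [2, 14, 18]
13 → replaces 14 → [2, 13, 18]
13 → already a tail → [2, 13, 18]
7 → replaces 13 → [2, 7, 18]
7 → already a tail → [2, 7, 18]
20 → extends → [2, 7, 18, 20]
6 → replaces 7 → [2, 6, 18, 20]
Four tails, so the longest strictly increasing subsequence has length 4 (e.g. 7, 14, 19, 20).

4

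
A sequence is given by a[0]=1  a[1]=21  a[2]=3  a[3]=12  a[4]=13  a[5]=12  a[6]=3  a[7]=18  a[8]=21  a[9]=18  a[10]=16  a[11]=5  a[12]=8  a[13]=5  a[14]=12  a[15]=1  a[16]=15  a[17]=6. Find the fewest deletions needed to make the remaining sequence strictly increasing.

Fewest deletions = n − (longest strictly increasing subsequence).
Patience tails:
1 → extends → [1]
21 → extends → [1, 21]
3 → replaces 21 → [1, 3]
12 → extends → [1, 3, 12]
13 → extends → [1, 3, 12, 13]
12 → already a tail → [1, 3, 12, 13]
3 → already a tail → [1, 3, 12, 13]
18 → extends → [1, 3, 12, 13, 18]
21 → extends → [1, 3, 12, 13, 18, 21]
18 → already a tail → [1, 3, 12, 13, 18, 21]
16 → replaces 18 → [1, 3, 12, 13, 16, 21]
5 → replaces 12 → [1, 3, 5, 13, 16, 21]
8 → replaces 13 → [1, 3, 5, 8, 16, 21]
5 → already a tail → [1, 3, 5, 8, 16, 21]
12 → replaces 16 → [1, 3, 5, 8, 12, 21]
1 → already a tail → [1, 3, 5, 8, 12, 21]
15 → replaces 21 → [1, 3, 5, 8, 12, 15]
6 → replaces 8 → [1, 3, 5, 6, 12, 15]
Longest strictly increasing subsequence has length 6, so deletions = 18 − 6 = 12.

12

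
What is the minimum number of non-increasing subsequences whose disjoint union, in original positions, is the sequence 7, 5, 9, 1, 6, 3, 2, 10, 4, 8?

The minimum number of non-increasing subsequences covering a sequence equals the length of its longest strictly increasing subsequence.
LIS length is 4 (e.g. 1, 3, 4, 8), so 4 piles are needed.

4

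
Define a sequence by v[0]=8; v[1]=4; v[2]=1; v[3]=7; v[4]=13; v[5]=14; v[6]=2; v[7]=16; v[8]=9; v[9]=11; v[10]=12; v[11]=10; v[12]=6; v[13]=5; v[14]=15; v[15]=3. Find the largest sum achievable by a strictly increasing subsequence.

Let S[i] be the best sum of a strictly increasing subsequence ending at i:
i:      0  1  2  3  4  5  6  7  8  9 10 11 12 13 14 15
v[i]:   8  4  1  7 13 14  2 16  9 11 12 10  6  5 15  3
S:      8  4  1 11 24 38  3 54 20 31 43 30 10  9 58  6
Maximum is 58 (e.g. 4 + 7 + 9 + 11 + 12 + 15).

58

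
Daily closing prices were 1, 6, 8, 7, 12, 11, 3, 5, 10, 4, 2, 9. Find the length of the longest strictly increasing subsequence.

Let dp[i] be the length of the longest such subsequence ending at index i:
i:      1  2  3  4  5  6  7  8  9 10 11 12
a[i]:   1  6  8  7 12 11  3  5 10  4  2  9
dp:     1  2  3  3  4  4  2  3  4  3  2  4
Maximum dp value is 4.

4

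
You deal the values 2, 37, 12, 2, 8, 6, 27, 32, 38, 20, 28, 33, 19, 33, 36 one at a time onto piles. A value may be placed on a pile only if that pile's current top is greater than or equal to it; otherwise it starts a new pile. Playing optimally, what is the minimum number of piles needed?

Place each on the leftmost legal pile:
2 → new pile 1 (tops now [2])
37 → new pile 2 (tops now [2, 37])
12 → pile 2 (tops now [2, 12])
2 → pile 1 (tops now [2, 12])
8 → pile 2 (tops now [2, 8])
6 → pile 2 (tops now [2, 6])
27 → new pile 3 (tops now [2, 6, 27])
32 → new pile 4 (tops now [2, 6, 27, 32])
38 → new pile 5 (tops now [2, 6, 27, 32, 38])
20 → pile 3 (tops now [2, 6, 20, 32, 38])
28 → pile 4 (tops now [2, 6, 20, 28, 38])
33 → pile 5 (tops now [2, 6, 20, 28, 33])
19 → pile 3 (tops now [2, 6, 19, 28, 33])
33 → pile 5 (tops now [2, 6, 19, 28, 33])
36 → new pile 6 (tops now [2, 6, 19, 28, 33, 36])
Six piles.

6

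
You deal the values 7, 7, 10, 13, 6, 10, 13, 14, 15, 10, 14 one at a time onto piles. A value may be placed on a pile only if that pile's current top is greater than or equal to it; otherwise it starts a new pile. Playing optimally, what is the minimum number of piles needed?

Place each on the leftmost legal pile:
7 → new pile 1 (tops now [7])
7 → pile 1 (tops now [7])
10 → new pile 2 (tops now [7, 10])
13 → new pile 3 (tops now [7, 10, 13])
6 → pile 1 (tops now [6, 10, 13])
10 → pile 2 (tops now [6, 10, 13])
13 → pile 3 (tops now [6, 10, 13])
14 → new pile 4 (tops now [6, 10, 13, 14])
15 → new pile 5 (tops now [6, 10, 13, 14, 15])
10 → pile 2 (tops now [6, 10, 13, 14, 15])
14 → pile 4 (tops now [6, 10, 13, 14, 15])
Five piles.

5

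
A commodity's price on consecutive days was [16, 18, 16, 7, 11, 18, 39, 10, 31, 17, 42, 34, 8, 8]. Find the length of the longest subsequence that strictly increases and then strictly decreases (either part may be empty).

7

inc[i] = longest strictly increasing subsequence ending at i; dec[i] = longest strictly decreasing subsequence starting at i:
i:      1  2  3  4  5  6  7  8  9 10 11 12 13 14
a[i]:  16 18 16  7 11 18 39 10 31 17 42 34  8  8
inc:    1  2  1  1  2  3  4  2  4  3  5  5  2  2
dec:    4  5  4  1  3  3  4  2  3  2  3  2  1  1
Best peak at i=7 (value 39): inc=4, dec=4, length 4+4−1 = 7.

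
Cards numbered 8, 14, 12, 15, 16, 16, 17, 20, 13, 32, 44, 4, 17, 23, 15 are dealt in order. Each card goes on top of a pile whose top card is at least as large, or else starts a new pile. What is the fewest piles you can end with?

The minimum number of non-increasing subsequences covering a sequence equals the length of its longest strictly increasing subsequence.
LIS length is 8 (e.g. 8, 14, 15, 16, 17, 20, 32, 44), so 8 piles are needed.

8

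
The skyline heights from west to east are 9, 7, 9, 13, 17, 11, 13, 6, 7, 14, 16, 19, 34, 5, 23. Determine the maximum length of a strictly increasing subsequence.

8

Track the smallest tail for each achievable length (strict):
9 → extends → [9]
7 → replaces 9 → [7]
9 → extends → [7, 9]
13 → extends → [7, 9, 13]
17 → extends → [7, 9, 13, 17]
11 → replaces 13 → [7, 9, 11, 17]
13 → replaces 17 → [7, 9, 11, 13]
6 → replaces 7 → [6, 9, 11, 13]
7 → replaces 9 → [6, 7, 11, 13]
14 → extends → [6, 7, 11, 13, 14]
16 → extends → [6, 7, 11, 13, 14, 16]
19 → extends → [6, 7, 11, 13, 14, 16, 19]
34 → extends → [6, 7, 11, 13, 14, 16, 19, 34]
5 → replaces 6 → [5, 7, 11, 13, 14, 16, 19, 34]
23 → replaces 34 → [5, 7, 11, 13, 14, 16, 19, 23]
Eight tails, so the longest strictly increasing subsequence has length 8 (e.g. 7, 9, 11, 13, 14, 16, 19, 34).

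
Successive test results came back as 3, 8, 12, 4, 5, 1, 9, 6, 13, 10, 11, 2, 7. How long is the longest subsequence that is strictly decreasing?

Negate each value so 'decreasing' becomes 'increasing', then run patience tails on the negated sequence:
-3 → extends → [-3]
-8 → replaces -3 → [-8]
-12 → replaces -8 → [-12]
-4 → extends → [-12, -4]
-5 → replaces -4 → [-12, -5]
-1 → extends → [-12, -5, -1]
-9 → replaces -5 → [-12, -9, -1]
-6 → replaces -1 → [-12, -9, -6]
-13 → replaces -12 → [-13, -9, -6]
-10 → replaces -9 → [-13, -10, -6]
-11 → replaces -10 → [-13, -11, -6]
-2 → extends → [-13, -11, -6, -2]
-7 → replaces -6 → [-13, -11, -7, -2]
Four tails, so the longest strictly decreasing subsequence of the original has length 4.

4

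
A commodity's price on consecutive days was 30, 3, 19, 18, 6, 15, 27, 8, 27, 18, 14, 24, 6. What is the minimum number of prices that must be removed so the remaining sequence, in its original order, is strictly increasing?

Fewest deletions = n − (longest strictly increasing subsequence).
Patience tails:
30 → extends → [30]
3 → replaces 30 → [3]
19 → extends → [3, 19]
18 → replaces 19 → [3, 18]
6 → replaces 18 → [3, 6]
15 → extends → [3, 6, 15]
27 → extends → [3, 6, 15, 27]
8 → replaces 15 → [3, 6, 8, 27]
27 → already a tail → [3, 6, 8, 27]
18 → replaces 27 → [3, 6, 8, 18]
14 → replaces 18 → [3, 6, 8, 14]
24 → extends → [3, 6, 8, 14, 24]
6 → already a tail → [3, 6, 8, 14, 24]
Longest strictly increasing subsequence has length 5, so deletions = 13 − 5 = 8.

8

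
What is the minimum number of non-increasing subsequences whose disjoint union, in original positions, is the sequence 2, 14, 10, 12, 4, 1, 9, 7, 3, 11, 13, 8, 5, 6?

5

The minimum number of non-increasing subsequences covering a sequence equals the length of its longest strictly increasing subsequence.
LIS length is 5 (e.g. 2, 4, 9, 11, 13), so 5 piles are needed.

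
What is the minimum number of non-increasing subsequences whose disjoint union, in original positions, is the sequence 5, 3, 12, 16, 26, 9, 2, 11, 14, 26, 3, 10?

The minimum number of non-increasing subsequences covering a sequence equals the length of its longest strictly increasing subsequence.
LIS length is 5 (e.g. 5, 9, 11, 14, 26), so 5 piles are needed.

5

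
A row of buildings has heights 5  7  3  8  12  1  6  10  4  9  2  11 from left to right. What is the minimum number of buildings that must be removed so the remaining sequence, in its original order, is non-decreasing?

Fewest deletions = n − (longest non-decreasing subsequence).
i:      1  2  3  4  5  6  7  8  9 10 11 12
a[i]:   5  7  3  8 12  1  6 10  4  9  2 11
dp:     1  2  1  3  4  1  2  4  2  4  2  5
max dp = 5, so deletions = 12 − 5 = 7.

7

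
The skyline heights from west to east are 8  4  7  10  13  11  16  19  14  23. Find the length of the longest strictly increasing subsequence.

7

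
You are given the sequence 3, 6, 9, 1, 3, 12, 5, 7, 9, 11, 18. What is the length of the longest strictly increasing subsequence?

7

Track the smallest tail for each achievable length (strict):
3 → extends → [3]
6 → extends → [3, 6]
9 → extends → [3, 6, 9]
1 → replaces 3 → [1, 6, 9]
3 → replaces 6 → [1, 3, 9]
12 → extends → [1, 3, 9, 12]
5 → replaces 9 → [1, 3, 5, 12]
7 → replaces 12 → [1, 3, 5, 7]
9 → extends → [1, 3, 5, 7, 9]
11 → extends → [1, 3, 5, 7, 9, 11]
18 → extends → [1, 3, 5, 7, 9, 11, 18]
Seven tails, so the longest strictly increasing subsequence has length 7 (e.g. 1, 3, 5, 7, 9, 11, 18).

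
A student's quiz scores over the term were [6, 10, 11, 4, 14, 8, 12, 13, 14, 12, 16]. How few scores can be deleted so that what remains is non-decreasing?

Fewest deletions = n − (longest non-decreasing subsequence).
Patience tails:
6 → extends → [6]
10 → extends → [6, 10]
11 → extends → [6, 10, 11]
4 → replaces 6 → [4, 10, 11]
14 → extends → [4, 10, 11, 14]
8 → replaces 10 → [4, 8, 11, 14]
12 → replaces 14 → [4, 8, 11, 12]
13 → extends → [4, 8, 11, 12, 13]
14 → extends → [4, 8, 11, 12, 13, 14]
12 → replaces 13 → [4, 8, 11, 12, 12, 14]
16 → extends → [4, 8, 11, 12, 12, 14, 16]
Longest non-decreasing subsequence has length 7, so deletions = 11 − 7 = 4.

4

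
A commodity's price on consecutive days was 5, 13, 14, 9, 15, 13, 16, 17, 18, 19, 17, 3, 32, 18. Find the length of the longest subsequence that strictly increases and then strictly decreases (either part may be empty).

inc[i] = longest strictly increasing subsequence ending at i; dec[i] = longest strictly decreasing subsequence starting at i:
i:      1  2  3  4  5  6  7  8  9 10 11 12 13 14
a[i]:   5 13 14  9 15 13 16 17 18 19 17  3 32 18
inc:    1  2  3  2  4  3  5  6  7  8  6  1  9  7
dec:    2  3  3  2  3  2  2  2  3  3  2  1  2  1
Best peak at i=10 (value 19): inc=8, dec=3, length 8+3−1 = 10.

10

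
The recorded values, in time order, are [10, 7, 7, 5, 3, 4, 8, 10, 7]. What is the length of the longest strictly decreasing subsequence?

4

Let dp[i] be the longest strictly decreasing subsequence ending at i:
i:      1  2  3  4  5  6  7  8  9
a[i]:  10  7  7  5  3  4  8 10  7
dp:     1  2  2  3  4  4  2  1  3
Maximum is 4.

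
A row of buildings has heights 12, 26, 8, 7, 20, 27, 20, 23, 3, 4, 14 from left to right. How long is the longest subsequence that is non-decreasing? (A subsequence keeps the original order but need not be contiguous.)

4

Track the smallest tail for each achievable length (allowing ties):
12 → extends → [12]
26 → extends → [12, 26]
8 → replaces 12 → [8, 26]
7 → replaces 8 → [7, 26]
20 → replaces 26 → [7, 20]
27 → extends → [7, 20, 27]
20 → replaces 27 → [7, 20, 20]
23 → extends → [7, 20, 20, 23]
3 → replaces 7 → [3, 20, 20, 23]
4 → replaces 20 → [3, 4, 20, 23]
14 → replaces 20 → [3, 4, 14, 23]
Four tails, so the longest non-decreasing subsequence has length 4 (e.g. 12, 20, 20, 23).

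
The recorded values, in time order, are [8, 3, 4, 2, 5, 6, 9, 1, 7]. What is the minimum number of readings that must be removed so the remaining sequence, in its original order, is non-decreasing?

Fewest deletions = n − (longest non-decreasing subsequence).
Patience tails:
8 → extends → [8]
3 → replaces 8 → [3]
4 → extends → [3, 4]
2 → replaces 3 → [2, 4]
5 → extends → [2, 4, 5]
6 → extends → [2, 4, 5, 6]
9 → extends → [2, 4, 5, 6, 9]
1 → replaces 2 → [1, 4, 5, 6, 9]
7 → replaces 9 → [1, 4, 5, 6, 7]
Longest non-decreasing subsequence has length 5, so deletions = 9 − 5 = 4.

4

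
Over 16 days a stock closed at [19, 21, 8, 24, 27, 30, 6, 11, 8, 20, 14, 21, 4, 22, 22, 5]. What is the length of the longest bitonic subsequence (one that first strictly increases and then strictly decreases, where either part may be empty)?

inc[i] = longest strictly increasing subsequence ending at i; dec[i] = longest strictly decreasing subsequence starting at i:
i:      1  2  3  4  5  6  7  8  9 10 11 12 13 14 15 16
a[i]:  19 21  8 24 27 30  6 11  8 20 14 21  4 22 22  5
inc:    1  2  1  3  4  5  1  2  2  3  3  4  1  5  5  2
dec:    4  4  3  4  4  4  2  3  2  3  2  2  1  2  2  1
Best peak at i=6 (value 30): inc=5, dec=4, length 5+4−1 = 8.

8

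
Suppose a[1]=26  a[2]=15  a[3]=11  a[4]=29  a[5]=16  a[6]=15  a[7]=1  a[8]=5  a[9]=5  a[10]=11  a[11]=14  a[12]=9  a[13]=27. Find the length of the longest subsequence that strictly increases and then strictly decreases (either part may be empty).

inc[i] = longest strictly increasing subsequence ending at i; dec[i] = longest strictly decreasing subsequence starting at i:
i:      1  2  3  4  5  6  7  8  9 10 11 12 13
a[i]:  26 15 11 29 16 15  1  5  5 11 14  9 27
inc:    1  1  1  2  2  2  1  2  2  3  4  3  5
dec:    5  3  2  5  4  3  1  1  1  2  2  1  1
Best peak at i=4 (value 29): inc=2, dec=5, length 2+5−1 = 6.

6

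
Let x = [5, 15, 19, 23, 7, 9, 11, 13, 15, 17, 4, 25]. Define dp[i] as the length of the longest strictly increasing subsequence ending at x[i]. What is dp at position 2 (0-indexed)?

3

dp[i] = 1 + max{dp[j] : j<i, x[j]<x[i]} (or 1 if no such j):
i:      0  1  2  3  4  5  6  7  8  9 10 11
x[i]:   5 15 19 23  7  9 11 13 15 17  4 25
dp:     1  2  3  4  2  3  4  5  6  7  1  8
At index 2 the value is 3.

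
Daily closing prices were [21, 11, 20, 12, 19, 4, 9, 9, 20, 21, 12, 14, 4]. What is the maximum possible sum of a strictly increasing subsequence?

Let S[i] be the best sum of a strictly increasing subsequence ending at i:
i:      1  2  3  4  5  6  7  8  9 10 11 12 13
a[i]:  21 11 20 12 19  4  9  9 20 21 12 14  4
S:     21 11 31 23 42  4 13 13 62 83 25 39  4
Maximum is 83 (e.g. 11 + 12 + 19 + 20 + 21).

83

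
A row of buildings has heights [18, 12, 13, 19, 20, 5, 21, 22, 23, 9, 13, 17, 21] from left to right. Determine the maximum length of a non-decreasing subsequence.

7

Let dp[i] be the length of the longest such subsequence ending at index i:
i:      1  2  3  4  5  6  7  8  9 10 11 12 13
a[i]:  18 12 13 19 20  5 21 22 23  9 13 17 21
dp:     1  1  2  3  4  1  5  6  7  2  3  4  6
Maximum dp value is 7.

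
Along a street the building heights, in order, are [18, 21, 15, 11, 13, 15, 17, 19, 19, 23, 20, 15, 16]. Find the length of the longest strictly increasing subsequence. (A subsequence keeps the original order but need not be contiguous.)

6

Let dp[i] be the length of the longest such subsequence ending at index i:
i:      1  2  3  4  5  6  7  8  9 10 11 12 13
a[i]:  18 21 15 11 13 15 17 19 19 23 20 15 16
dp:     1  2  1  1  2  3  4  5  5  6  6  3  4
Maximum dp value is 6.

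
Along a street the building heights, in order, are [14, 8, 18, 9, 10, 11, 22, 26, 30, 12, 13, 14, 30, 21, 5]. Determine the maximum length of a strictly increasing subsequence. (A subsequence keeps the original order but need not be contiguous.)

Track the smallest tail for each achievable length (strict):
14 → extends → [14]
8 → replaces 14 → [8]
18 → extends → [8, 18]
9 → replaces 18 → [8, 9]
10 → extends → [8, 9, 10]
11 → extends → [8, 9, 10, 11]
22 → extends → [8, 9, 10, 11, 22]
26 → extends → [8, 9, 10, 11, 22, 26]
30 → extends → [8, 9, 10, 11, 22, 26, 30]
12 → replaces 22 → [8, 9, 10, 11, 12, 26, 30]
13 → replaces 26 → [8, 9, 10, 11, 12, 13, 30]
14 → replaces 30 → [8, 9, 10, 11, 12, 13, 14]
30 → extends → [8, 9, 10, 11, 12, 13, 14, 30]
21 → replaces 30 → [8, 9, 10, 11, 12, 13, 14, 21]
5 → replaces 8 → [5, 9, 10, 11, 12, 13, 14, 21]
Eight tails, so the longest strictly increasing subsequence has length 8 (e.g. 8, 9, 10, 11, 12, 13, 14, 30).

8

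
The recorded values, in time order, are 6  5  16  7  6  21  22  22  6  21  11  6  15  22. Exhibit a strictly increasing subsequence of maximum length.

Patience tails give the LIS length; then backtrack through the dp parents:
6 → extends → [6]
5 → replaces 6 → [5]
16 → extends → [5, 16]
7 → replaces 16 → [5, 7]
6 → replaces 7 → [5, 6]
21 → extends → [5, 6, 21]
22 → extends → [5, 6, 21, 22]
22 → already a tail → [5, 6, 21, 22]
6 → already a tail → [5, 6, 21, 22]
21 → already a tail → [5, 6, 21, 22]
11 → replaces 21 → [5, 6, 11, 22]
6 → already a tail → [5, 6, 11, 22]
15 → replaces 22 → [5, 6, 11, 15]
22 → extends → [5, 6, 11, 15, 22]
Length 5; one witness is 6, 7, 11, 15, 22.

6, 7, 11, 15, 22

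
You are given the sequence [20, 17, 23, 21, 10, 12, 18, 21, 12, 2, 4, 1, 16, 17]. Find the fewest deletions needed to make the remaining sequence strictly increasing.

10

Fewest deletions = n − (longest strictly increasing subsequence).
Patience tails:
20 → extends → [20]
17 → replaces 20 → [17]
23 → extends → [17, 23]
21 → replaces 23 → [17, 21]
10 → replaces 17 → [10, 21]
12 → replaces 21 → [10, 12]
18 → extends → [10, 12, 18]
21 → extends → [10, 12, 18, 21]
12 → already a tail → [10, 12, 18, 21]
2 → replaces 10 → [2, 12, 18, 21]
4 → replaces 12 → [2, 4, 18, 21]
1 → replaces 2 → [1, 4, 18, 21]
16 → replaces 18 → [1, 4, 16, 21]
17 → replaces 21 → [1, 4, 16, 17]
Longest strictly increasing subsequence has length 4, so deletions = 14 − 4 = 10.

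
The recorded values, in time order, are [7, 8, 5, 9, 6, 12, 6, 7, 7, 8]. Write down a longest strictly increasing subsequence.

7, 8, 9, 12

Patience tails give the LIS length; then backtrack through the dp parents:
7 → extends → [7]
8 → extends → [7, 8]
5 → replaces 7 → [5, 8]
9 → extends → [5, 8, 9]
6 → replaces 8 → [5, 6, 9]
12 → extends → [5, 6, 9, 12]
6 → already a tail → [5, 6, 9, 12]
7 → replaces 9 → [5, 6, 7, 12]
7 → already a tail → [5, 6, 7, 12]
8 → replaces 12 → [5, 6, 7, 8]
Length 4; one witness is 7, 8, 9, 12.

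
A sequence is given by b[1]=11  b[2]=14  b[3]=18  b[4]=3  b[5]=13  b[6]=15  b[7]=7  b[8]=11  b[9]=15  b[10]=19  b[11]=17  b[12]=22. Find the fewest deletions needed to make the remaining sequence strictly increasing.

6

Fewest deletions = n − (longest strictly increasing subsequence).
Patience tails:
11 → extends → [11]
14 → extends → [11, 14]
18 → extends → [11, 14, 18]
3 → replaces 11 → [3, 14, 18]
13 → replaces 14 → [3, 13, 18]
15 → replaces 18 → [3, 13, 15]
7 → replaces 13 → [3, 7, 15]
11 → replaces 15 → [3, 7, 11]
15 → extends → [3, 7, 11, 15]
19 → extends → [3, 7, 11, 15, 19]
17 → replaces 19 → [3, 7, 11, 15, 17]
22 → extends → [3, 7, 11, 15, 17, 22]
Longest strictly increasing subsequence has length 6, so deletions = 12 − 6 = 6.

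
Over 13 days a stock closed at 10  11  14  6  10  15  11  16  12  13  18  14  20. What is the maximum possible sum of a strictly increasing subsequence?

104

Let S[i] be the best sum of a strictly increasing subsequence ending at i:
i:       1   2   3   4   5   6   7   8   9  10  11  12  13
a[i]:   10  11  14   6  10  15  11  16  12  13  18  14  20
S:      10  21  35   6  16  50  27  66  39  52  84  66 104
Maximum is 104 (e.g. 10 + 11 + 14 + 15 + 16 + 18 + 20).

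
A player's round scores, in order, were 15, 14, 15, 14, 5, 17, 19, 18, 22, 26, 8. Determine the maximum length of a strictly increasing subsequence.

6

Track the smallest tail for each achievable length (strict):
15 → extends → [15]
14 → replaces 15 → [14]
15 → extends → [14, 15]
14 → already a tail → [14, 15]
5 → replaces 14 → [5, 15]
17 → extends → [5, 15, 17]
19 → extends → [5, 15, 17, 19]
18 → replaces 19 → [5, 15, 17, 18]
22 → extends → [5, 15, 17, 18, 22]
26 → extends → [5, 15, 17, 18, 22, 26]
8 → replaces 15 → [5, 8, 17, 18, 22, 26]
Six tails, so the longest strictly increasing subsequence has length 6 (e.g. 14, 15, 17, 19, 22, 26).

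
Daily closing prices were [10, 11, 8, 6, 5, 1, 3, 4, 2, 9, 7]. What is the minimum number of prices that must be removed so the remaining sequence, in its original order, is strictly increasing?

Fewest deletions = n − (longest strictly increasing subsequence).
i:      1  2  3  4  5  6  7  8  9 10 11
a[i]:  10 11  8  6  5  1  3  4  2  9  7
dp:     1  2  1  1  1  1  2  3  2  4  4
max dp = 4, so deletions = 11 − 4 = 7.

7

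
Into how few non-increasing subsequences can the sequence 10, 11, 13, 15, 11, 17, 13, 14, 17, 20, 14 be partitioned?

6

The minimum number of non-increasing subsequences covering a sequence equals the length of its longest strictly increasing subsequence.
LIS length is 6 (e.g. 10, 11, 13, 15, 17, 20), so 6 piles are needed.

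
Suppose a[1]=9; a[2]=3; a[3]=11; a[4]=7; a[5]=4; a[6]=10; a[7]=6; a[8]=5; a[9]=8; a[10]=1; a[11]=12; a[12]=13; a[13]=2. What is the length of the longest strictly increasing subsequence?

Track the smallest tail for each achievable length (strict):
9 → extends → [9]
3 → replaces 9 → [3]
11 → extends → [3, 11]
7 → replaces 11 → [3, 7]
4 → replaces 7 → [3, 4]
10 → extends → [3, 4, 10]
6 → replaces 10 → [3, 4, 6]
5 → replaces 6 → [3, 4, 5]
8 → extends → [3, 4, 5, 8]
1 → replaces 3 → [1, 4, 5, 8]
12 → extends → [1, 4, 5, 8, 12]
13 → extends → [1, 4, 5, 8, 12, 13]
2 → replaces 4 → [1, 2, 5, 8, 12, 13]
Six tails, so the longest strictly increasing subsequence has length 6 (e.g. 3, 4, 6, 8, 12, 13).

6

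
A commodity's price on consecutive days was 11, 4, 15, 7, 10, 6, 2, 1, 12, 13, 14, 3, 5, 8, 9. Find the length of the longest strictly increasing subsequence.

6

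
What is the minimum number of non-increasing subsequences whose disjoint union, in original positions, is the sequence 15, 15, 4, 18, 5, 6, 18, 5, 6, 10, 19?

The minimum number of non-increasing subsequences covering a sequence equals the length of its longest strictly increasing subsequence.
LIS length is 5 (e.g. 4, 5, 6, 18, 19), so 5 piles are needed.

5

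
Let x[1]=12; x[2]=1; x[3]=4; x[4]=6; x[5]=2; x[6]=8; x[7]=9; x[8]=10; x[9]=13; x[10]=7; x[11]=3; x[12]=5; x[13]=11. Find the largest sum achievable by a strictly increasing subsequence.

51

Let S[i] be the best sum of a strictly increasing subsequence ending at i:
i:      1  2  3  4  5  6  7  8  9 10 11 12 13
x[i]:  12  1  4  6  2  8  9 10 13  7  3  5 11
S:     12  1  5 11  3 19 28 38 51 18  6 11 49
Maximum is 51 (e.g. 1 + 4 + 6 + 8 + 9 + 10 + 13).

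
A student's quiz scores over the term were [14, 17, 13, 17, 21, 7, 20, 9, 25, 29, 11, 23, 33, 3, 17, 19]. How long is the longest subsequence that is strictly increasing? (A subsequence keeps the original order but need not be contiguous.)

6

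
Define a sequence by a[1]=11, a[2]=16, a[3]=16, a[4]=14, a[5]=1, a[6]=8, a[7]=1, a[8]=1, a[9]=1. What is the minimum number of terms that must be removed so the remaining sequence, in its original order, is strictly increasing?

7

Fewest deletions = n − (longest strictly increasing subsequence).
Patience tails:
11 → extends → [11]
16 → extends → [11, 16]
16 → already a tail → [11, 16]
14 → replaces 16 → [11, 14]
1 → replaces 11 → [1, 14]
8 → replaces 14 → [1, 8]
1 → already a tail → [1, 8]
1 → already a tail → [1, 8]
1 → already a tail → [1, 8]
Longest strictly increasing subsequence has length 2, so deletions = 9 − 2 = 7.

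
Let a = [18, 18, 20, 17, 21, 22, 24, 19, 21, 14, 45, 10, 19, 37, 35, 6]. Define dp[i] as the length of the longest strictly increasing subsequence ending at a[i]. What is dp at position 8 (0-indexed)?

dp[i] = 1 + max{dp[j] : j<i, a[j]<a[i]} (or 1 if no such j):
i:      0  1  2  3  4  5  6  7  8  9 10 11 12 13 14 15
a[i]:  18 18 20 17 21 22 24 19 21 14 45 10 19 37 35  6
dp:     1  1  2  1  3  4  5  2  3  1  6  1  2  6  6  1
At index 8 the value is 3.

3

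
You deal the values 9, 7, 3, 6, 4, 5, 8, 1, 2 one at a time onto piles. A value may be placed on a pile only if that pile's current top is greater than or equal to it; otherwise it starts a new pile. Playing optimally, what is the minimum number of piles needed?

The minimum number of non-increasing subsequences covering a sequence equals the length of its longest strictly increasing subsequence.
LIS length is 4 (e.g. 3, 4, 5, 8), so 4 piles are needed.

4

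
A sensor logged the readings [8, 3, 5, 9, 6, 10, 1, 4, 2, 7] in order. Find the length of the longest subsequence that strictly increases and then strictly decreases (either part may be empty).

6

inc[i] = longest strictly increasing subsequence ending at i; dec[i] = longest strictly decreasing subsequence starting at i:
i:      1  2  3  4  5  6  7  8  9 10
a[i]:   8  3  5  9  6 10  1  4  2  7
inc:    1  1  2  3  3  4  1  2  2  4
dec:    4  2  3  4  3  3  1  2  1  1
Best peak at i=4 (value 9): inc=3, dec=4, length 3+4−1 = 6.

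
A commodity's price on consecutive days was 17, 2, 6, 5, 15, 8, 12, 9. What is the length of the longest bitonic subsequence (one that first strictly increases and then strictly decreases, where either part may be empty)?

5

inc[i] = longest strictly increasing subsequence ending at i; dec[i] = longest strictly decreasing subsequence starting at i:
i:      1  2  3  4  5  6  7  8
a[i]:  17  2  6  5 15  8 12  9
inc:    1  1  2  2  3  3  4  4
dec:    4  1  2  1  3  1  2  1
Best peak at i=5 (value 15): inc=3, dec=3, length 3+3−1 = 5.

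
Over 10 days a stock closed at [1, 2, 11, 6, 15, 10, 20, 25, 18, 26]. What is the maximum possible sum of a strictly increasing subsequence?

100

Let S[i] be the best sum of a strictly increasing subsequence ending at i:
i:       1   2   3   4   5   6   7   8   9  10
a[i]:    1   2  11   6  15  10  20  25  18  26
S:       1   3  14   9  29  19  49  74  47 100
Maximum is 100 (e.g. 1 + 2 + 11 + 15 + 20 + 25 + 26).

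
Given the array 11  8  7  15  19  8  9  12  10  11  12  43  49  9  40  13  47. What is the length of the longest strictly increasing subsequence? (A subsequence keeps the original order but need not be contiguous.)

Track the smallest tail for each achievable length (strict):
11 → extends → [11]
8 → replaces 11 → [8]
7 → replaces 8 → [7]
15 → extends → [7, 15]
19 → extends → [7, 15, 19]
8 → replaces 15 → [7, 8, 19]
9 → replaces 19 → [7, 8, 9]
12 → extends → [7, 8, 9, 12]
10 → replaces 12 → [7, 8, 9, 10]
11 → extends → [7, 8, 9, 10, 11]
12 → extends → [7, 8, 9, 10, 11, 12]
43 → extends → [7, 8, 9, 10, 11, 12, 43]
49 → extends → [7, 8, 9, 10, 11, 12, 43, 49]
9 → already a tail → [7, 8, 9, 10, 11, 12, 43, 49]
40 → replaces 43 → [7, 8, 9, 10, 11, 12, 40, 49]
13 → replaces 40 → [7, 8, 9, 10, 11, 12, 13, 49]
47 → replaces 49 → [7, 8, 9, 10, 11, 12, 13, 47]
Eight tails, so the longest strictly increasing subsequence has length 8 (e.g. 7, 8, 9, 10, 11, 12, 43, 49).

8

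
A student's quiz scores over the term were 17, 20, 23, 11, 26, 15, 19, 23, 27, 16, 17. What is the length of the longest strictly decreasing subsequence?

3

Let dp[i] be the longest strictly decreasing subsequence ending at i:
i:      1  2  3  4  5  6  7  8  9 10 11
a[i]:  17 20 23 11 26 15 19 23 27 16 17
dp:     1  1  1  2  1  2  2  2  1  3  3
Maximum is 3.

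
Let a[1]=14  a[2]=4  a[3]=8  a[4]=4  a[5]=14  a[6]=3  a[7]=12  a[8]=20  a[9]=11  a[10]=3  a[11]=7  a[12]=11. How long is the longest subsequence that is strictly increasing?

4

Let dp[i] be the length of the longest such subsequence ending at index i:
i:      1  2  3  4  5  6  7  8  9 10 11 12
a[i]:  14  4  8  4 14  3 12 20 11  3  7 11
dp:     1  1  2  1  3  1  3  4  3  1  2  3
Maximum dp value is 4.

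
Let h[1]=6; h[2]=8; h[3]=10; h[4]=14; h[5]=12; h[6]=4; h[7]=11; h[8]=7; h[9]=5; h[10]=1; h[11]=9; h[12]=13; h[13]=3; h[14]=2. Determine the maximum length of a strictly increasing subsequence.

5

Let dp[i] be the length of the longest such subsequence ending at index i:
i:      1  2  3  4  5  6  7  8  9 10 11 12 13 14
h[i]:   6  8 10 14 12  4 11  7  5  1  9 13  3  2
dp:     1  2  3  4  4  1  4  2  2  1  3  5  2  2
Maximum dp value is 5.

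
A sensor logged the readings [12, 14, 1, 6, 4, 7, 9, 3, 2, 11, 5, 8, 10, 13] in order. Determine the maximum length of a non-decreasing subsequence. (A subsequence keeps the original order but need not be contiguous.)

6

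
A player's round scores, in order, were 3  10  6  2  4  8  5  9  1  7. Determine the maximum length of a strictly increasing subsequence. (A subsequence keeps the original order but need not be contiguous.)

4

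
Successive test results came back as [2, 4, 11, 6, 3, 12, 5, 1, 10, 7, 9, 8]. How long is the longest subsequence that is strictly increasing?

Track the smallest tail for each achievable length (strict):
2 → extends → [2]
4 → extends → [2, 4]
11 → extends → [2, 4, 11]
6 → replaces 11 → [2, 4, 6]
3 → replaces 4 → [2, 3, 6]
12 → extends → [2, 3, 6, 12]
5 → replaces 6 → [2, 3, 5, 12]
1 → replaces 2 → [1, 3, 5, 12]
10 → replaces 12 → [1, 3, 5, 10]
7 → replaces 10 → [1, 3, 5, 7]
9 → extends → [1, 3, 5, 7, 9]
8 → replaces 9 → [1, 3, 5, 7, 8]
Five tails, so the longest strictly increasing subsequence has length 5 (e.g. 2, 4, 6, 7, 9).

5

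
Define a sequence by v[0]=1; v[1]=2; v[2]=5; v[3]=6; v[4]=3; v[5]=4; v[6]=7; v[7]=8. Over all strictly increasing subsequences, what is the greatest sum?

Let S[i] be the best sum of a strictly increasing subsequence ending at i:
i:      0  1  2  3  4  5  6  7
v[i]:   1  2  5  6  3  4  7  8
S:      1  3  8 14  6 10 21 29
Maximum is 29 (e.g. 1 + 2 + 5 + 6 + 7 + 8).

29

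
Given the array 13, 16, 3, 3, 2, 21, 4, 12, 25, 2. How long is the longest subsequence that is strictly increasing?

4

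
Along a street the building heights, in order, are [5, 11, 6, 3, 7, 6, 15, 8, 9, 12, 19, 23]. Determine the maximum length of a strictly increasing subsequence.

Track the smallest tail for each achievable length (strict):
5 → extends → [5]
11 → extends → [5, 11]
6 → replaces 11 → [5, 6]
3 → replaces 5 → [3, 6]
7 → extends → [3, 6, 7]
6 → already a tail → [3, 6, 7]
15 → extends → [3, 6, 7, 15]
8 → replaces 15 → [3, 6, 7, 8]
9 → extends → [3, 6, 7, 8, 9]
12 → extends → [3, 6, 7, 8, 9, 12]
19 → extends → [3, 6, 7, 8, 9, 12, 19]
23 → extends → [3, 6, 7, 8, 9, 12, 19, 23]
Eight tails, so the longest strictly increasing subsequence has length 8 (e.g. 5, 6, 7, 8, 9, 12, 19, 23).

8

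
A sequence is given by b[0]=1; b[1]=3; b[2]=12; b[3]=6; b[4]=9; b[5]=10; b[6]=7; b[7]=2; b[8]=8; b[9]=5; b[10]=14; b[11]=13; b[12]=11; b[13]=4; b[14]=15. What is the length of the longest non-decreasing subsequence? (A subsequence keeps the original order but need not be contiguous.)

7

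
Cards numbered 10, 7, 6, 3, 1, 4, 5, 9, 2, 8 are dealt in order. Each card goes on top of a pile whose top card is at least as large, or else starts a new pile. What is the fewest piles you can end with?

4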